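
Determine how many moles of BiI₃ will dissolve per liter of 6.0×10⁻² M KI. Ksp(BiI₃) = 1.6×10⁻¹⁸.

7.4×10⁻¹⁵ M

BiI₃(s) ⇌ Bi³⁺(aq) + 3 I⁻(aq)
With I⁻ already at 6.0×10⁻² M and s small, take [I⁻] ≈ 6.0×10⁻² M and [Bi³⁺] = s.
Ksp = [Bi³⁺][I⁻]^3 = s(6.0×10⁻²)^3
s = 1.6×10⁻¹⁸ / (6.0×10⁻²)^3 = 7.4×10⁻¹⁵
s = 7.4×10⁻¹⁵ M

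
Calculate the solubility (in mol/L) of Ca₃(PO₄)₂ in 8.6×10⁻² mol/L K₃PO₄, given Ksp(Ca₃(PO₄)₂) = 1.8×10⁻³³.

2.1×10⁻¹¹ M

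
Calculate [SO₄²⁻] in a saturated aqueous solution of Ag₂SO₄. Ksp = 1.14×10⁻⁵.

Ag₂SO₄(s) ⇌ 2 Ag⁺(aq) + SO₄²⁻(aq)
Call the molar solubility s, so that [Ag⁺] = 2s and [SO₄²⁻] = s.
Ksp = [Ag⁺]^2[SO₄²⁻] = (2s)^2 · s = 4s^3 = 1.14×10⁻⁵
s = 1.42×10⁻² mol L⁻¹
[SO₄²⁻] = s = 1.42×10⁻² mol L⁻¹

1.42×10⁻² M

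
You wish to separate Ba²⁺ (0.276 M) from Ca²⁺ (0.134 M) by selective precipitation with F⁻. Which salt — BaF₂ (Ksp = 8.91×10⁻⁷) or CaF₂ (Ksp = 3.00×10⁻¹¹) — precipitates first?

CaF₂

A salt starts to precipitate once the ion product Q reaches its Ksp.
For BaF₂: [F⁻] = (Ksp/[Ba²⁺])^(1/2) = 1.80×10⁻³ M
For CaF₂: [F⁻] = (Ksp/[Ca²⁺])^(1/2) = 1.50×10⁻⁵ M
Since CaF₂ needs less F⁻ to reach saturation, it precipitates first.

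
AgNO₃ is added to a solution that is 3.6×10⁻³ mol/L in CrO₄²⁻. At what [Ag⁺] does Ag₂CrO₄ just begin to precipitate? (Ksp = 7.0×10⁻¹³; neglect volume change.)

Precipitation begins when Q = Ksp.
Ag₂CrO₄(s) ⇌ 2 Ag⁺(aq) + CrO₄²⁻(aq)
Ksp = [Ag⁺]^2[CrO₄²⁻] = [Ag⁺]^2(3.6×10⁻³)
[Ag⁺]^2 = 7.0×10⁻¹³ / (3.6×10⁻³) = 1.9×10⁻¹⁰
[Ag⁺] = 1.4×10⁻⁵ mol/L

1.4×10⁻⁵ M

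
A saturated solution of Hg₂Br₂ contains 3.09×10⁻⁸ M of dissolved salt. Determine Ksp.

Hg₂Br₂(s) ⇌ Hg₂²⁺(aq) + 2 Br⁻(aq)
If s mol/L of Hg₂Br₂ dissolves, [Hg₂²⁺] = s and [Br⁻] = 2s.
Ksp = [Hg₂²⁺][Br⁻]^2 = s · (2s)^2 = 4s^3
Ksp = 4 × (3.09×10⁻⁸)^3 = 1.18×10⁻²²

Ksp = 1.18×10⁻²²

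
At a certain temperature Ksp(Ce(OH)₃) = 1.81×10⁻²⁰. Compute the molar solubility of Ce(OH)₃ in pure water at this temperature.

5.09×10⁻⁶ M

Ce(OH)₃(s) ⇌ Ce³⁺(aq) + 3 OH⁻(aq)
With molar solubility s: [Ce³⁺] = s, [OH⁻] = 3s.
Ksp = [Ce³⁺][OH⁻]^3 = s · (3s)^3 = 27s^4
27s^4 = 1.81×10⁻²⁰  ⇒  s^4 = 6.70×10⁻²²
s = 5.09×10⁻⁶ mol L⁻¹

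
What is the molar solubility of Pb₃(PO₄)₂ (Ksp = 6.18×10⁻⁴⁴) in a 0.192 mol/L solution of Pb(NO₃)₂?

1.48×10⁻²¹ M

Pb₃(PO₄)₂(s) ⇌ 3 Pb²⁺(aq) + 2 PO₄³⁻(aq)
Let s be the solubility of Pb₃(PO₄)₂ here. The common ion gives [Pb²⁺] ≈ 0.192 mol/L, and [PO₄³⁻] = 2s.
Ksp = [Pb²⁺]^3[PO₄³⁻]^2 = (0.192)^3(2s)^2
(2s)^2 = 6.18×10⁻⁴⁴ / (0.192)^3 = 8.73×10⁻⁴²
s = 1.48×10⁻²¹ mol/L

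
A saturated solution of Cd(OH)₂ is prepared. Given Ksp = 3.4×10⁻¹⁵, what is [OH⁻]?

1.9×10⁻⁵ M

Cd(OH)₂(s) ⇌ Cd²⁺(aq) + 2 OH⁻(aq)
For each mole of Cd(OH)₂ that dissolves per liter, [Cd²⁺] = s and [OH⁻] = 2s; let s denote this solubility.
Ksp = [Cd²⁺][OH⁻]^2 = s · (2s)^2 = 4s^3 = 3.4×10⁻¹⁵
s = 9.5×10⁻⁶ mol/L
[OH⁻] = 2s = 1.9×10⁻⁵ mol/L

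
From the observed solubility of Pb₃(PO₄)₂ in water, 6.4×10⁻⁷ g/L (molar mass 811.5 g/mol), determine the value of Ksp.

Ksp = 3.3×10⁻⁴⁴

Molar solubility s = (6.4×10⁻⁷ g/L) / (811.5 g/mol) = 7.887×10⁻¹⁰ mol/L
Pb₃(PO₄)₂(s) ⇌ 3 Pb²⁺(aq) + 2 PO₄³⁻(aq)
Let s be the molar solubility. Then [Pb²⁺] = 3s and [PO₄³⁻] = 2s.
Ksp = [Pb²⁺]^3[PO₄³⁻]^2 = (3s)^3 · (2s)^2 = 108s^5
Ksp = 108 × (7.887×10⁻¹⁰)^5 = 3.3×10⁻⁴⁴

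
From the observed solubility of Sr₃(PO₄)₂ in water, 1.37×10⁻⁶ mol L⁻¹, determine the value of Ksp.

Sr₃(PO₄)₂(s) ⇌ 3 Sr²⁺(aq) + 2 PO₄³⁻(aq)
With molar solubility s: [Sr²⁺] = 3s, [PO₄³⁻] = 2s.
Ksp = [Sr²⁺]^3[PO₄³⁻]^2 = (3s)^3 · (2s)^2 = 108s^5
Ksp = 108 × (1.37×10⁻⁶)^5 = 5.21×10⁻²⁸

Ksp = 5.21×10⁻²⁸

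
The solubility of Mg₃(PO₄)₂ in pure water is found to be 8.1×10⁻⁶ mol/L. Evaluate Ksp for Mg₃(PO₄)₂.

Ksp = 3.8×10⁻²⁴

Mg₃(PO₄)₂(s) ⇌ 3 Mg²⁺(aq) + 2 PO₄³⁻(aq)
Let s be the molar solubility. Then [Mg²⁺] = 3s and [PO₄³⁻] = 2s.
Ksp = [Mg²⁺]^3[PO₄³⁻]^2 = (3s)^3 · (2s)^2 = 108s^5
Ksp = 108 × (8.1×10⁻⁶)^5 = 3.8×10⁻²⁴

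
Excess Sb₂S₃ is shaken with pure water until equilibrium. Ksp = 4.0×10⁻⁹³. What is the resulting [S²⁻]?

Sb₂S₃(s) ⇌ 2 Sb³⁺(aq) + 3 S²⁻(aq)
For each mole of Sb₂S₃ that dissolves per liter, [Sb³⁺] = 2s and [S²⁻] = 3s; let s denote this solubility.
Ksp = [Sb³⁺]^2[S²⁻]^3 = (2s)^2 · (3s)^3 = 108s^5 = 4.0×10⁻⁹³
s = 1.3×10⁻¹⁹ mol/L
[S²⁻] = 3s = 3.9×10⁻¹⁹ mol/L

3.9×10⁻¹⁹ M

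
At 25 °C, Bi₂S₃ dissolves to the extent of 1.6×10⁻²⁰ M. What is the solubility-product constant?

Ksp = 1.1×10⁻⁹⁷

Bi₂S₃(s) ⇌ 2 Bi³⁺(aq) + 3 S²⁻(aq)
Let s be the molar solubility. Then [Bi³⁺] = 2s and [S²⁻] = 3s.
Ksp = [Bi³⁺]^2[S²⁻]^3 = (2s)^2 · (3s)^3 = 108s^5
Ksp = 108 × (1.6×10⁻²⁰)^5 = 1.1×10⁻⁹⁷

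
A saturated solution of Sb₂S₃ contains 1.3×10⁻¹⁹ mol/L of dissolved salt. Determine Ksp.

Ksp = 4.0×10⁻⁹³

Sb₂S₃(s) ⇌ 2 Sb³⁺(aq) + 3 S²⁻(aq)
Call the molar solubility s, so that [Sb³⁺] = 2s and [S²⁻] = 3s.
Ksp = [Sb³⁺]^2[S²⁻]^3 = (2s)^2 · (3s)^3 = 108s^5
Ksp = 108 × (1.3×10⁻¹⁹)^5 = 4.0×10⁻⁹³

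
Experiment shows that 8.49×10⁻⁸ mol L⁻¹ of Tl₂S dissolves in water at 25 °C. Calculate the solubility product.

Ksp = 2.45×10⁻²¹

Tl₂S(s) ⇌ 2 Tl⁺(aq) + S²⁻(aq)
Call the molar solubility s, so that [Tl⁺] = 2s and [S²⁻] = s.
Ksp = [Tl⁺]^2[S²⁻] = (2s)^2 · s = 4s^3
Ksp = 4 × (8.49×10⁻⁸)^3 = 2.45×10⁻²¹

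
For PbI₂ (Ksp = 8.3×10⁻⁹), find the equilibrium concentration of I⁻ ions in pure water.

PbI₂(s) ⇌ Pb²⁺(aq) + 2 I⁻(aq)
Call the molar solubility s, so that [Pb²⁺] = s and [I⁻] = 2s.
Ksp = [Pb²⁺][I⁻]^2 = s · (2s)^2 = 4s^3 = 8.3×10⁻⁹
s = 1.3×10⁻³ mol/L
[I⁻] = 2s = 2.6×10⁻³ mol/L

2.6×10⁻³ M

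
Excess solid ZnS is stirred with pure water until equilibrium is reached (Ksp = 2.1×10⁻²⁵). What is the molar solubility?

4.6×10⁻¹³ M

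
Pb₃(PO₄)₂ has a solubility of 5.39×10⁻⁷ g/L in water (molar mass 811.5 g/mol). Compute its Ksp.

Ksp = 1.40×10⁻⁴⁴

s = (5.39×10⁻⁷ g L⁻¹)/(811.5 g mol⁻¹) = 6.6420×10⁻¹⁰ M
Pb₃(PO₄)₂(s) ⇌ 3 Pb²⁺(aq) + 2 PO₄³⁻(aq)
Call the molar solubility s, so that [Pb²⁺] = 3s and [PO₄³⁻] = 2s.
Ksp = [Pb²⁺]^3[PO₄³⁻]^2 = (3s)^3 · (2s)^2 = 108s^5
Ksp = 108 × (6.6420×10⁻¹⁰)^5 = 1.40×10⁻⁴⁴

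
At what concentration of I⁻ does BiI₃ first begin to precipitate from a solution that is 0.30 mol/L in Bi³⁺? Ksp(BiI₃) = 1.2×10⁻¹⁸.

A salt starts to precipitate once the ion product Q reaches its Ksp.
BiI₃(s) ⇌ Bi³⁺(aq) + 3 I⁻(aq)
Ksp = [Bi³⁺][I⁻]^3 = [I⁻]^3(0.30)
[I⁻]^3 = 1.2×10⁻¹⁸ / (0.30) = 4.0×10⁻¹⁸
[I⁻] = 1.6×10⁻⁶ mol/L

1.6×10⁻⁶ M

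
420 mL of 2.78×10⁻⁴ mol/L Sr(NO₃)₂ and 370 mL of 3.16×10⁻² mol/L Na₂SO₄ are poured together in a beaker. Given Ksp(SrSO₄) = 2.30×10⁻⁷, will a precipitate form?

Yes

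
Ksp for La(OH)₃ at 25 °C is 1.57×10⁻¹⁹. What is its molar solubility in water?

La(OH)₃(s) ⇌ La³⁺(aq) + 3 OH⁻(aq)
Let s be the molar solubility. Then [La³⁺] = s and [OH⁻] = 3s.
Ksp = [La³⁺][OH⁻]^3 = s · (3s)^3 = 27s^4
27s^4 = 1.57×10⁻¹⁹  ⇒  s^4 = 5.81×10⁻²¹
Taking the 4th root, s = 8.73×10⁻⁶ mol L⁻¹.

8.73×10⁻⁶ M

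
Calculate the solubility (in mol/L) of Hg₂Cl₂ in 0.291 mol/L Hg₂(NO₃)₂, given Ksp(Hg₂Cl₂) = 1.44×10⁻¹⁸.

Hg₂Cl₂(s) ⇌ Hg₂²⁺(aq) + 2 Cl⁻(aq)
Hg₂²⁺ is already present at 0.291 mol/L. If s mol/L of Hg₂Cl₂ dissolves, [Cl⁻] = 2s while [Hg₂²⁺] ≈ 0.291 mol/L.
Ksp = [Hg₂²⁺][Cl⁻]^2 = (0.291)(2s)^2
(2s)^2 = 1.44×10⁻¹⁸ / (0.291) = 4.95×10⁻¹⁸
s = 1.11×10⁻⁹ mol/L

1.11×10⁻⁹ M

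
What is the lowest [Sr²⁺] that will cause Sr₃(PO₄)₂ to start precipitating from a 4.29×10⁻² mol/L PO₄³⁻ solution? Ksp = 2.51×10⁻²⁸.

5.15×10⁻⁹ M

The threshold for precipitation is Q = Ksp.
Sr₃(PO₄)₂(s) ⇌ 3 Sr²⁺(aq) + 2 PO₄³⁻(aq)
Ksp = [Sr²⁺]^3[PO₄³⁻]^2 = [Sr²⁺]^3(4.29×10⁻²)^2
[Sr²⁺]^3 = 2.51×10⁻²⁸ / (4.29×10⁻²)^2 = 1.36×10⁻²⁵
[Sr²⁺] = 5.15×10⁻⁹ mol/L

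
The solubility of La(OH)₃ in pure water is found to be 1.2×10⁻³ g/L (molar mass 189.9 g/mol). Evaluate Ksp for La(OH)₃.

Ksp = 4.3×10⁻²⁰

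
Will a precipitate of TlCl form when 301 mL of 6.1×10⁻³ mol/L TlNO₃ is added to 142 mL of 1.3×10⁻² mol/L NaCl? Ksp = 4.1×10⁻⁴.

The combined volume is 443 mL.
[Tl⁺] = (6.1×10⁻³)(301)/443 = 4.1×10⁻³ mol/L
[Cl⁻] = (1.3×10⁻²)(142)/443 = 4.2×10⁻³ mol/L
Q = [Tl⁺][Cl⁻] = 1.7×10⁻⁵
Q = 1.7×10⁻⁵ < Ksp = 4.1×10⁻⁴, so the solution is unsaturated and no precipitate forms.

No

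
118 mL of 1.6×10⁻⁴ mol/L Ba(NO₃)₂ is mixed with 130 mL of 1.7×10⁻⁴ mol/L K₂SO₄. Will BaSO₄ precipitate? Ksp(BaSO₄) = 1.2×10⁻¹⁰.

Yes

The combined volume is 248 mL.
[Ba²⁺] = (1.6×10⁻⁴)(118)/248 = 7.6×10⁻⁵ mol/L
[SO₄²⁻] = (1.7×10⁻⁴)(130)/248 = 8.9×10⁻⁵ mol/L
Q = [Ba²⁺][SO₄²⁻] = 6.8×10⁻⁹
Q = 6.8×10⁻⁹ > Ksp = 1.2×10⁻¹⁰, so the solution is supersaturated and BaSO₄ precipitates.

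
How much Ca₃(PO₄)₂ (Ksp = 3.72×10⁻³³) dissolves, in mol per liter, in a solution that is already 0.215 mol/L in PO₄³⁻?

Ca₃(PO₄)₂(s) ⇌ 3 Ca²⁺(aq) + 2 PO₄³⁻(aq)
With PO₄³⁻ already at 0.215 mol/L and s small, take [PO₄³⁻] ≈ 0.215 mol/L and [Ca²⁺] = 3s.
Ksp = [Ca²⁺]^3[PO₄³⁻]^2 = (3s)^3(0.215)^2
(3s)^3 = 3.72×10⁻³³ / (0.215)^2 = 8.05×10⁻³²
s = 1.44×10⁻¹¹ mol/L

1.44×10⁻¹¹ M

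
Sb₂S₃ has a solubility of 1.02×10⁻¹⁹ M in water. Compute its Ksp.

Sb₂S₃(s) ⇌ 2 Sb³⁺(aq) + 3 S²⁻(aq)
For each mole of Sb₂S₃ that dissolves per liter, [Sb³⁺] = 2s and [S²⁻] = 3s; let s denote this solubility.
Ksp = [Sb³⁺]^2[S²⁻]^3 = (2s)^2 · (3s)^3 = 108s^5
Ksp = 108 × (1.02×10⁻¹⁹)^5 = 1.19×10⁻⁹³

Ksp = 1.19×10⁻⁹³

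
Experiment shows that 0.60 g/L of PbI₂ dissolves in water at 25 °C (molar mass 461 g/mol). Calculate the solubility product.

Molar solubility s = (0.60 g/L) / (461 g/mol) = 1.302×10⁻³ mol/L
PbI₂(s) ⇌ Pb²⁺(aq) + 2 I⁻(aq)
With molar solubility s: [Pb²⁺] = s, [I⁻] = 2s.
Ksp = [Pb²⁺][I⁻]^2 = s · (2s)^2 = 4s^3
Ksp = 4 × (1.302×10⁻³)^3 = 8.8×10⁻⁹

Ksp = 8.8×10⁻⁹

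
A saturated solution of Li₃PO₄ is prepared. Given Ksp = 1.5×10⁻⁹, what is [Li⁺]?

8.2×10⁻³ M

Li₃PO₄(s) ⇌ 3 Li⁺(aq) + PO₄³⁻(aq)
For each mole of Li₃PO₄ that dissolves per liter, [Li⁺] = 3s and [PO₄³⁻] = s; let s denote this solubility.
Ksp = [Li⁺]^3[PO₄³⁻] = (3s)^3 · s = 27s^4 = 1.5×10⁻⁹
s = 2.7×10⁻³ M
[Li⁺] = 3s = 8.2×10⁻³ M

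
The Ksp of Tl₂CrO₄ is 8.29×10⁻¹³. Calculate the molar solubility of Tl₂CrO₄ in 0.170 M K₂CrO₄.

1.10×10⁻⁶ M

Tl₂CrO₄(s) ⇌ 2 Tl⁺(aq) + CrO₄²⁻(aq)
With CrO₄²⁻ already at 0.170 M and s small, take [CrO₄²⁻] ≈ 0.170 M and [Tl⁺] = 2s.
Ksp = [Tl⁺]^2[CrO₄²⁻] = (2s)^2(0.170)
(2s)^2 = 8.29×10⁻¹³ / (0.170) = 4.88×10⁻¹²
s = 1.10×10⁻⁶ M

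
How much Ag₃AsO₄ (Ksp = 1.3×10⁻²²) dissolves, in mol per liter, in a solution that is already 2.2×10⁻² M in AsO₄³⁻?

Ag₃AsO₄(s) ⇌ 3 Ag⁺(aq) + AsO₄³⁻(aq)
AsO₄³⁻ is already present at 2.2×10⁻² M. If s mol/L of Ag₃AsO₄ dissolves, [Ag⁺] = 3s while [AsO₄³⁻] ≈ 2.2×10⁻² M.
Ksp = [Ag⁺]^3[AsO₄³⁻] = (3s)^3(2.2×10⁻²)
(3s)^3 = 1.3×10⁻²² / (2.2×10⁻²) = 5.9×10⁻²¹
s = 6.0×10⁻⁸ M

6.0×10⁻⁸ M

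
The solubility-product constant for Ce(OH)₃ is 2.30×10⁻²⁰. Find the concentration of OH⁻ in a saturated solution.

1.62×10⁻⁵ M

Ce(OH)₃(s) ⇌ Ce³⁺(aq) + 3 OH⁻(aq)
With molar solubility s: [Ce³⁺] = s, [OH⁻] = 3s.
Ksp = [Ce³⁺][OH⁻]^3 = s · (3s)^3 = 27s^4 = 2.30×10⁻²⁰
s = 5.40×10⁻⁶ mol/L
[OH⁻] = 3s = 1.62×10⁻⁵ mol/L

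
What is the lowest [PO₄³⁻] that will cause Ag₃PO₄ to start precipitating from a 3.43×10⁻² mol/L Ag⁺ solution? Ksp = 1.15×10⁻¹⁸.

Precipitation begins when Q = Ksp.
Ag₃PO₄(s) ⇌ 3 Ag⁺(aq) + PO₄³⁻(aq)
Ksp = [Ag⁺]^3[PO₄³⁻] = [PO₄³⁻](3.43×10⁻²)^3
[PO₄³⁻] = 1.15×10⁻¹⁸ / (3.43×10⁻²)^3 = 2.85×10⁻¹⁴
[PO₄³⁻] = 2.85×10⁻¹⁴ mol/L

2.85×10⁻¹⁴ M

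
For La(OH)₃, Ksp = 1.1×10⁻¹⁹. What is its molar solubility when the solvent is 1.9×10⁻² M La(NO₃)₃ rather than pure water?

La(OH)₃(s) ⇌ La³⁺(aq) + 3 OH⁻(aq)
Let s be the solubility of La(OH)₃ here. The common ion gives [La³⁺] ≈ 1.9×10⁻² M, and [OH⁻] = 3s.
Ksp = [La³⁺][OH⁻]^3 = (1.9×10⁻²)(3s)^3
(3s)^3 = 1.1×10⁻¹⁹ / (1.9×10⁻²) = 5.8×10⁻¹⁸
s = 6.0×10⁻⁷ M

6.0×10⁻⁷ M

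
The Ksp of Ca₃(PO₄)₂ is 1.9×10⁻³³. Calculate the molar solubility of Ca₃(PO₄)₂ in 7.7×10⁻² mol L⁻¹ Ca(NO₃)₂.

Ca₃(PO₄)₂(s) ⇌ 3 Ca²⁺(aq) + 2 PO₄³⁻(aq)
With Ca²⁺ already at 7.7×10⁻² mol L⁻¹ and s small, take [Ca²⁺] ≈ 7.7×10⁻² mol L⁻¹ and [PO₄³⁻] = 2s.
Ksp = [Ca²⁺]^3[PO₄³⁻]^2 = (7.7×10⁻²)^3(2s)^2
(2s)^2 = 1.9×10⁻³³ / (7.7×10⁻²)^3 = 4.2×10⁻³⁰
s = 1.0×10⁻¹⁵ mol L⁻¹

1.0×10⁻¹⁵ M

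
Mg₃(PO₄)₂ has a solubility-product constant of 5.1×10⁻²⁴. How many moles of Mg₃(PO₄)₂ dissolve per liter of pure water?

Mg₃(PO₄)₂(s) ⇌ 3 Mg²⁺(aq) + 2 PO₄³⁻(aq)
If s mol/L of Mg₃(PO₄)₂ dissolves, [Mg²⁺] = 3s and [PO₄³⁻] = 2s.
Ksp = [Mg²⁺]^3[PO₄³⁻]^2 = (3s)^3 · (2s)^2 = 108s^5
108s^5 = 5.1×10⁻²⁴  ⇒  s^5 = 4.7×10⁻²⁶
Taking the 5th root, s = 8.6×10⁻⁶ mol L⁻¹.

8.6×10⁻⁶ M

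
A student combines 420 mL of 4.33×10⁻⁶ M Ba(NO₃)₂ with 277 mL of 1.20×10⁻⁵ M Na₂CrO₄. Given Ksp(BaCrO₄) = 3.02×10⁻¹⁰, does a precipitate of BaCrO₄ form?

No

Total volume after mixing = 420 + 277 = 697 mL.
[Ba²⁺] = (4.33×10⁻⁶)(420)/697 = 2.61×10⁻⁶ M
[CrO₄²⁻] = (1.20×10⁻⁵)(277)/697 = 4.77×10⁻⁶ M
Q = [Ba²⁺][CrO₄²⁻] = 1.24×10⁻¹¹
Q < Ksp (1.24×10⁻¹¹ vs 3.02×10⁻¹⁰); the solution remains unsaturated and no precipitate forms.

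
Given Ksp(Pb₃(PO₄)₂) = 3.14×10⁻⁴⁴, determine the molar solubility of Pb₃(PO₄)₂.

7.81×10⁻¹⁰ M

Pb₃(PO₄)₂(s) ⇌ 3 Pb²⁺(aq) + 2 PO₄³⁻(aq)
If s mol/L of Pb₃(PO₄)₂ dissolves, [Pb²⁺] = 3s and [PO₄³⁻] = 2s.
Ksp = [Pb²⁺]^3[PO₄³⁻]^2 = (3s)^3 · (2s)^2 = 108s^5
108s^5 = 3.14×10⁻⁴⁴  ⇒  s^5 = 2.91×10⁻⁴⁶
s = 7.81×10⁻¹⁰ mol L⁻¹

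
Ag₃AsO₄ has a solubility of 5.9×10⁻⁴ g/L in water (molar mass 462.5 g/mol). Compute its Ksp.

Ksp = 7.2×10⁻²³

Molar solubility s = (5.9×10⁻⁴ g/L) / (462.5 g/mol) = 1.276×10⁻⁶ mol/L
Ag₃AsO₄(s) ⇌ 3 Ag⁺(aq) + AsO₄³⁻(aq)
Let s be the molar solubility. Then [Ag⁺] = 3s and [AsO₄³⁻] = s.
Ksp = [Ag⁺]^3[AsO₄³⁻] = (3s)^3 · s = 27s^4
Ksp = 27 × (1.276×10⁻⁶)^4 = 7.2×10⁻²³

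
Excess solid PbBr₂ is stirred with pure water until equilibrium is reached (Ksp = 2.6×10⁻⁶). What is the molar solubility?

8.7×10⁻³ M

PbBr₂(s) ⇌ Pb²⁺(aq) + 2 Br⁻(aq)
If s mol/L of PbBr₂ dissolves, [Pb²⁺] = s and [Br⁻] = 2s.
Ksp = [Pb²⁺][Br⁻]^2 = s · (2s)^2 = 4s^3
4s^3 = 2.6×10⁻⁶  ⇒  s^3 = 6.5×10⁻⁷
s = (6.5×10⁻⁷)^(1/3) = 8.7×10⁻³ mol L⁻¹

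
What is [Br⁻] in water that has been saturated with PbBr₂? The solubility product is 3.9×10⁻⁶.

2.0×10⁻² M

PbBr₂(s) ⇌ Pb²⁺(aq) + 2 Br⁻(aq)
For each mole of PbBr₂ that dissolves per liter, [Pb²⁺] = s and [Br⁻] = 2s; let s denote this solubility.
Ksp = [Pb²⁺][Br⁻]^2 = s · (2s)^2 = 4s^3 = 3.9×10⁻⁶
s = 9.9×10⁻³ M
[Br⁻] = 2s = 2.0×10⁻² M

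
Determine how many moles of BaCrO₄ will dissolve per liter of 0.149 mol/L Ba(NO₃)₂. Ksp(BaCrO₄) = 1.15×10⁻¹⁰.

BaCrO₄(s) ⇌ Ba²⁺(aq) + CrO₄²⁻(aq)
Ba²⁺ is already present at 0.149 mol/L. If s mol/L of BaCrO₄ dissolves, [CrO₄²⁻] = s while [Ba²⁺] ≈ 0.149 mol/L.
Ksp = [Ba²⁺][CrO₄²⁻] = (0.149)s
s = 1.15×10⁻¹⁰ / (0.149) = 7.72×10⁻¹⁰
s = 7.72×10⁻¹⁰ mol/L

7.72×10⁻¹⁰ M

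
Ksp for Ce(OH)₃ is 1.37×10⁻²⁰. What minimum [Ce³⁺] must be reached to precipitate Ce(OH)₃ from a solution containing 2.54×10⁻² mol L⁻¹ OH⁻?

8.36×10⁻¹⁶ M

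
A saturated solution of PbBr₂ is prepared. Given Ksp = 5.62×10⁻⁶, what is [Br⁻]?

2.24×10⁻² M

PbBr₂(s) ⇌ Pb²⁺(aq) + 2 Br⁻(aq)
For each mole of PbBr₂ that dissolves per liter, [Pb²⁺] = s and [Br⁻] = 2s; let s denote this solubility.
Ksp = [Pb²⁺][Br⁻]^2 = s · (2s)^2 = 4s^3 = 5.62×10⁻⁶
s = 1.12×10⁻² M
[Br⁻] = 2s = 2.24×10⁻² M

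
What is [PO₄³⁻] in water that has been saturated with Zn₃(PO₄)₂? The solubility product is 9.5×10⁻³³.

3.1×10⁻⁷ M

Zn₃(PO₄)₂(s) ⇌ 3 Zn²⁺(aq) + 2 PO₄³⁻(aq)
Call the molar solubility s, so that [Zn²⁺] = 3s and [PO₄³⁻] = 2s.
Ksp = [Zn²⁺]^3[PO₄³⁻]^2 = (3s)^3 · (2s)^2 = 108s^5 = 9.5×10⁻³³
s = 1.5×10⁻⁷ mol/L
[PO₄³⁻] = 2s = 3.1×10⁻⁷ mol/L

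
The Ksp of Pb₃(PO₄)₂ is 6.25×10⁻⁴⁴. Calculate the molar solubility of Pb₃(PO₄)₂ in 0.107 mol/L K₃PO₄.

5.87×10⁻¹⁵ M

Pb₃(PO₄)₂(s) ⇌ 3 Pb²⁺(aq) + 2 PO₄³⁻(aq)
PO₄³⁻ is already present at 0.107 mol/L. If s mol/L of Pb₃(PO₄)₂ dissolves, [Pb²⁺] = 3s while [PO₄³⁻] ≈ 0.107 mol/L.
Ksp = [Pb²⁺]^3[PO₄³⁻]^2 = (3s)^3(0.107)^2
(3s)^3 = 6.25×10⁻⁴⁴ / (0.107)^2 = 5.46×10⁻⁴²
s = 5.87×10⁻¹⁵ mol/L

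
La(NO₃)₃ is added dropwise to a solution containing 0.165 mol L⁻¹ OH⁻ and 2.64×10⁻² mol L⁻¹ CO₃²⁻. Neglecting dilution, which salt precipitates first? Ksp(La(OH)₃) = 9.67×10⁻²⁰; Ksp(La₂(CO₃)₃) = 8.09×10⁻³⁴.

La(OH)₃

Precipitation of each salt begins when its ion product equals Ksp.
For La(OH)₃: [La³⁺] = (Ksp/[OH⁻]^3) = 2.15×10⁻¹⁷ mol L⁻¹
For La₂(CO₃)₃: [La³⁺] = (Ksp/[CO₃²⁻]^3)^(1/2) = 6.63×10⁻¹⁵ mol L⁻¹
La(OH)₃ requires the lower [La³⁺], so it precipitates first.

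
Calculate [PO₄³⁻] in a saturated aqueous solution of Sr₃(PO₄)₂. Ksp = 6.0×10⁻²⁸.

2.8×10⁻⁶ M

Sr₃(PO₄)₂(s) ⇌ 3 Sr²⁺(aq) + 2 PO₄³⁻(aq)
Call the molar solubility s, so that [Sr²⁺] = 3s and [PO₄³⁻] = 2s.
Ksp = [Sr²⁺]^3[PO₄³⁻]^2 = (3s)^3 · (2s)^2 = 108s^5 = 6.0×10⁻²⁸
s = 1.4×10⁻⁶ mol/L
[PO₄³⁻] = 2s = 2.8×10⁻⁶ mol/L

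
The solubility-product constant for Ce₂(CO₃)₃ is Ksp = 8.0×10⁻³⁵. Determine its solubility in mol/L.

Ce₂(CO₃)₃(s) ⇌ 2 Ce³⁺(aq) + 3 CO₃²⁻(aq)
If s mol/L of Ce₂(CO₃)₃ dissolves, [Ce³⁺] = 2s and [CO₃²⁻] = 3s.
Ksp = [Ce³⁺]^2[CO₃²⁻]^3 = (2s)^2 · (3s)^3 = 108s^5
108s^5 = 8.0×10⁻³⁵  ⇒  s^5 = 7.4×10⁻³⁷
Taking the 5th root, s = 5.9×10⁻⁸ mol L⁻¹.

5.9×10⁻⁸ M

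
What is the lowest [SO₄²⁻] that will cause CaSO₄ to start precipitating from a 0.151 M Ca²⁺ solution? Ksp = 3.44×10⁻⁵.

Precipitation begins when Q = Ksp.
CaSO₄(s) ⇌ Ca²⁺(aq) + SO₄²⁻(aq)
Ksp = [Ca²⁺][SO₄²⁻] = [SO₄²⁻](0.151)
[SO₄²⁻] = 3.44×10⁻⁵ / (0.151) = 2.28×10⁻⁴
[SO₄²⁻] = 2.28×10⁻⁴ M

2.28×10⁻⁴ M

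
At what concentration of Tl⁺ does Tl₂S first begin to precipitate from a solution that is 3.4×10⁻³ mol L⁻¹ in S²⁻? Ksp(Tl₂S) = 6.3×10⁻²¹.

Precipitation of each salt begins when its ion product equals Ksp.
Tl₂S(s) ⇌ 2 Tl⁺(aq) + S²⁻(aq)
Ksp = [Tl⁺]^2[S²⁻] = [Tl⁺]^2(3.4×10⁻³)
[Tl⁺]^2 = 6.3×10⁻²¹ / (3.4×10⁻³) = 1.9×10⁻¹⁸
[Tl⁺] = 1.4×10⁻⁹ mol L⁻¹

1.4×10⁻⁹ M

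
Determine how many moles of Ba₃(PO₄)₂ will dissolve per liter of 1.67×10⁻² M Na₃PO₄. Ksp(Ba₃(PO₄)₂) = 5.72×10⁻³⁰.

Ba₃(PO₄)₂(s) ⇌ 3 Ba²⁺(aq) + 2 PO₄³⁻(aq)
The solution already contains PO₄³⁻ at 1.67×10⁻² M. Let s be the molar solubility of Ba₃(PO₄)₂.
[PO₄³⁻] ≈ 1.67×10⁻² M (common ion dominates); [Ba²⁺] = 3s.
Ksp = [Ba²⁺]^3[PO₄³⁻]^2 = (3s)^3(1.67×10⁻²)^2
(3s)^3 = 5.72×10⁻³⁰ / (1.67×10⁻²)^2 = 2.05×10⁻²⁶
s = 9.12×10⁻¹⁰ M

9.12×10⁻¹⁰ M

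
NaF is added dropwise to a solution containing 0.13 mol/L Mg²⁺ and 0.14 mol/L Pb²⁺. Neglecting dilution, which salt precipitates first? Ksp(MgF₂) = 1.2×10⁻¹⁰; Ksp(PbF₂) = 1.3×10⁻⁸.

The threshold for precipitation is Q = Ksp.
For MgF₂: [F⁻] = (Ksp/[Mg²⁺])^(1/2) = 3.0×10⁻⁵ mol/L
For PbF₂: [F⁻] = (Ksp/[Pb²⁺])^(1/2) = 3.0×10⁻⁴ mol/L
Since MgF₂ needs less F⁻ to reach saturation, it precipitates first.

MgF₂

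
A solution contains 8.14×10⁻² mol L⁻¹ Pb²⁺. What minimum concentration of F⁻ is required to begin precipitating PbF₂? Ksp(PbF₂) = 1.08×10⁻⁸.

3.64×10⁻⁴ M

Precipitation of each salt begins when its ion product equals Ksp.
PbF₂(s) ⇌ Pb²⁺(aq) + 2 F⁻(aq)
Ksp = [Pb²⁺][F⁻]^2 = [F⁻]^2(8.14×10⁻²)
[F⁻]^2 = 1.08×10⁻⁸ / (8.14×10⁻²) = 1.33×10⁻⁷
[F⁻] = 3.64×10⁻⁴ mol L⁻¹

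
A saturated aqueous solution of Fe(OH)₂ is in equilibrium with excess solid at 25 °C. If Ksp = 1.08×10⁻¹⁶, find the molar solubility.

3.00×10⁻⁶ M

Fe(OH)₂(s) ⇌ Fe²⁺(aq) + 2 OH⁻(aq)
Call the molar solubility s, so that [Fe²⁺] = s and [OH⁻] = 2s.
Ksp = [Fe²⁺][OH⁻]^2 = s · (2s)^2 = 4s^3
4s^3 = 1.08×10⁻¹⁶  ⇒  s^3 = 2.70×10⁻¹⁷
s = 3.00×10⁻⁶ mol/L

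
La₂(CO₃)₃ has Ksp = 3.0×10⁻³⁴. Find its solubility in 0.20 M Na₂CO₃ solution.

La₂(CO₃)₃(s) ⇌ 2 La³⁺(aq) + 3 CO₃²⁻(aq)
The solution already contains CO₃²⁻ at 0.20 M. Let s be the molar solubility of La₂(CO₃)₃.
[CO₃²⁻] ≈ 0.20 M (common ion dominates); [La³⁺] = 2s.
Ksp = [La³⁺]^2[CO₃²⁻]^3 = (2s)^2(0.20)^3
(2s)^2 = 3.0×10⁻³⁴ / (0.20)^3 = 3.8×10⁻³²
s = 9.7×10⁻¹⁷ M

9.7×10⁻¹⁷ M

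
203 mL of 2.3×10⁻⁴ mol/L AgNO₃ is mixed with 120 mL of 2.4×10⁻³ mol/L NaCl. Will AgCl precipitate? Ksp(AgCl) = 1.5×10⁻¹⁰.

Yes

The combined volume is 323 mL.
[Ag⁺] = (2.3×10⁻⁴)(203)/323 = 1.4×10⁻⁴ mol/L
[Cl⁻] = (2.4×10⁻³)(120)/323 = 8.9×10⁻⁴ mol/L
Q = [Ag⁺][Cl⁻] = 1.3×10⁻⁷
Q = 1.3×10⁻⁷ > Ksp = 1.5×10⁻¹⁰, so the solution is supersaturated and AgCl precipitates.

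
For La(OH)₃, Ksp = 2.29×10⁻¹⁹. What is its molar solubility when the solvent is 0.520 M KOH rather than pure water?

La(OH)₃(s) ⇌ La³⁺(aq) + 3 OH⁻(aq)
With OH⁻ already at 0.520 M and s small, take [OH⁻] ≈ 0.520 M and [La³⁺] = s.
Ksp = [La³⁺][OH⁻]^3 = s(0.520)^3
s = 2.29×10⁻¹⁹ / (0.520)^3 = 1.63×10⁻¹⁸
s = 1.63×10⁻¹⁸ M

1.63×10⁻¹⁸ M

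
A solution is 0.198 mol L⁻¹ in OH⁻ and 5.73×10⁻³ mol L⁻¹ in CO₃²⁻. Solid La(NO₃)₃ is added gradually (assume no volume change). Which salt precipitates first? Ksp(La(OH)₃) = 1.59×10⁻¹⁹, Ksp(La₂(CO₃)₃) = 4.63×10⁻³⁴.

A salt starts to precipitate once the ion product Q reaches its Ksp.
For La(OH)₃: [La³⁺] = (Ksp/[OH⁻]^3) = 2.05×10⁻¹⁷ mol L⁻¹
For La₂(CO₃)₃: [La³⁺] = (Ksp/[CO₃²⁻]^3)^(1/2) = 4.96×10⁻¹⁴ mol L⁻¹
The smaller threshold [La³⁺] is reached first, so La(OH)₃ precipitates first.

La(OH)₃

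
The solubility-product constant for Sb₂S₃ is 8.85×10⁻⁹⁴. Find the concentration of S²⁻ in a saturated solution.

2.88×10⁻¹⁹ M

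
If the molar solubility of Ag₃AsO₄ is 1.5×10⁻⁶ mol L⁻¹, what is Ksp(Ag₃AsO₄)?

Ksp = 1.4×10⁻²²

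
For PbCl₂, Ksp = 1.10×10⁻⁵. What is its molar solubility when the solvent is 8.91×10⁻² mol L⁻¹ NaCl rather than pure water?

1.39×10⁻³ M

PbCl₂(s) ⇌ Pb²⁺(aq) + 2 Cl⁻(aq)
The solution already contains Cl⁻ at 8.91×10⁻² mol L⁻¹. Let s be the molar solubility of PbCl₂.
[Cl⁻] ≈ 8.91×10⁻² mol L⁻¹ (common ion dominates); [Pb²⁺] = s.
Ksp = [Pb²⁺][Cl⁻]^2 = s(8.91×10⁻²)^2
s = 1.10×10⁻⁵ / (8.91×10⁻²)^2 = 1.39×10⁻³
s = 1.39×10⁻³ mol L⁻¹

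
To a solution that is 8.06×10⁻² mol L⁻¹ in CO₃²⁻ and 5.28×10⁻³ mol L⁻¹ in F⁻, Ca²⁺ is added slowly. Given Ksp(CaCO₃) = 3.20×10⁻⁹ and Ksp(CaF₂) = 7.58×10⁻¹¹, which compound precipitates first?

A salt starts to precipitate once the ion product Q reaches its Ksp.
For CaCO₃: [Ca²⁺] = (Ksp/[CO₃²⁻]) = 3.97×10⁻⁸ mol L⁻¹
For CaF₂: [Ca²⁺] = (Ksp/[F⁻]^2) = 2.72×10⁻⁶ mol L⁻¹
CaCO₃ requires the lower [Ca²⁺], so it precipitates first.

CaCO₃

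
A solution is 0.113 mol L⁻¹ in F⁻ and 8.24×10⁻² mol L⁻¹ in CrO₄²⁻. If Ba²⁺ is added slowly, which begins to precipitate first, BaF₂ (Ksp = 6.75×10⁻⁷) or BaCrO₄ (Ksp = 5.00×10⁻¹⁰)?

BaCrO₄

Precipitation begins when Q = Ksp.
For BaF₂: [Ba²⁺] = (Ksp/[F⁻]^2) = 5.29×10⁻⁵ mol L⁻¹
For BaCrO₄: [Ba²⁺] = (Ksp/[CrO₄²⁻]) = 6.07×10⁻⁹ mol L⁻¹
Since BaCrO₄ needs less Ba²⁺ to reach saturation, it precipitates first.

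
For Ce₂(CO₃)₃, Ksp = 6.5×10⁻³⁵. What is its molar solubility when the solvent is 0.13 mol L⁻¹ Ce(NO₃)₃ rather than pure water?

5.2×10⁻¹² M

Ce₂(CO₃)₃(s) ⇌ 2 Ce³⁺(aq) + 3 CO₃²⁻(aq)
Ce³⁺ is already present at 0.13 mol L⁻¹. If s mol/L of Ce₂(CO₃)₃ dissolves, [CO₃²⁻] = 3s while [Ce³⁺] ≈ 0.13 mol L⁻¹.
Ksp = [Ce³⁺]^2[CO₃²⁻]^3 = (0.13)^2(3s)^3
(3s)^3 = 6.5×10⁻³⁵ / (0.13)^2 = 3.8×10⁻³³
s = 5.2×10⁻¹² mol L⁻¹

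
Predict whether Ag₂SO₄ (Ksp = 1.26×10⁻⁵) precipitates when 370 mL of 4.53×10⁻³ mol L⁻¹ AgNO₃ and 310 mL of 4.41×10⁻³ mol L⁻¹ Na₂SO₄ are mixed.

No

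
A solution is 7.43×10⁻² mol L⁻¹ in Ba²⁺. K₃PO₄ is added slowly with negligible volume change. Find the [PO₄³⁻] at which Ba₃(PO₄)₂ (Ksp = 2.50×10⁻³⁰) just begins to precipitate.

7.81×10⁻¹⁴ M

The threshold for precipitation is Q = Ksp.
Ba₃(PO₄)₂(s) ⇌ 3 Ba²⁺(aq) + 2 PO₄³⁻(aq)
Ksp = [Ba²⁺]^3[PO₄³⁻]^2 = [PO₄³⁻]^2(7.43×10⁻²)^3
[PO₄³⁻]^2 = 2.50×10⁻³⁰ / (7.43×10⁻²)^3 = 6.09×10⁻²⁷
[PO₄³⁻] = 7.81×10⁻¹⁴ mol L⁻¹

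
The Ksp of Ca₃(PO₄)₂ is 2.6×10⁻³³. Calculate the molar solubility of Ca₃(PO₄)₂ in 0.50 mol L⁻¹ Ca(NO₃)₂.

7.2×10⁻¹⁷ M

Ca₃(PO₄)₂(s) ⇌ 3 Ca²⁺(aq) + 2 PO₄³⁻(aq)
Ca²⁺ is already present at 0.50 mol L⁻¹. If s mol/L of Ca₃(PO₄)₂ dissolves, [PO₄³⁻] = 2s while [Ca²⁺] ≈ 0.50 mol L⁻¹.
Ksp = [Ca²⁺]^3[PO₄³⁻]^2 = (0.50)^3(2s)^2
(2s)^2 = 2.6×10⁻³³ / (0.50)^3 = 2.1×10⁻³²
s = 7.2×10⁻¹⁷ mol L⁻¹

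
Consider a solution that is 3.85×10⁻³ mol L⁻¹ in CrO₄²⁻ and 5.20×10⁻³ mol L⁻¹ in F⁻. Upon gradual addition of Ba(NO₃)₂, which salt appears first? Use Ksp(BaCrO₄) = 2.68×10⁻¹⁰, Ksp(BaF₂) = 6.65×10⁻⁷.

BaCrO₄

Precipitation of each salt begins when its ion product equals Ksp.
For BaCrO₄: [Ba²⁺] = (Ksp/[CrO₄²⁻]) = 6.96×10⁻⁸ mol L⁻¹
For BaF₂: [Ba²⁺] = (Ksp/[F⁻]^2) = 2.46×10⁻² mol L⁻¹
The smaller threshold [Ba²⁺] is reached first, so BaCrO₄ precipitates first.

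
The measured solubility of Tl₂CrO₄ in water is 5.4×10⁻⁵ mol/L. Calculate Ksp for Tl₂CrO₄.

Ksp = 6.3×10⁻¹³

Tl₂CrO₄(s) ⇌ 2 Tl⁺(aq) + CrO₄²⁻(aq)
If s mol/L of Tl₂CrO₄ dissolves, [Tl⁺] = 2s and [CrO₄²⁻] = s.
Ksp = [Tl⁺]^2[CrO₄²⁻] = (2s)^2 · s = 4s^3
Ksp = 4 × (5.4×10⁻⁵)^3 = 6.3×10⁻¹³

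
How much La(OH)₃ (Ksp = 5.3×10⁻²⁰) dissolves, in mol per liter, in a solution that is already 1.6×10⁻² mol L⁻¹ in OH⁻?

La(OH)₃(s) ⇌ La³⁺(aq) + 3 OH⁻(aq)
OH⁻ is already present at 1.6×10⁻² mol L⁻¹. If s mol/L of La(OH)₃ dissolves, [La³⁺] = s while [OH⁻] ≈ 1.6×10⁻² mol L⁻¹.
Ksp = [La³⁺][OH⁻]^3 = s(1.6×10⁻²)^3
s = 5.3×10⁻²⁰ / (1.6×10⁻²)^3 = 1.3×10⁻¹⁴
s = 1.3×10⁻¹⁴ mol L⁻¹

1.3×10⁻¹⁴ M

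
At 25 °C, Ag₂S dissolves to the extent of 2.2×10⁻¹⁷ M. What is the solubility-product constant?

Ksp = 4.3×10⁻⁵⁰

Ag₂S(s) ⇌ 2 Ag⁺(aq) + S²⁻(aq)
Call the molar solubility s, so that [Ag⁺] = 2s and [S²⁻] = s.
Ksp = [Ag⁺]^2[S²⁻] = (2s)^2 · s = 4s^3
Ksp = 4 × (2.2×10⁻¹⁷)^3 = 4.3×10⁻⁵⁰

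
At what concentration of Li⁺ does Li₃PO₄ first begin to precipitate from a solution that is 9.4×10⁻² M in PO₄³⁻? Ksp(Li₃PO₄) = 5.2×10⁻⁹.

Each salt precipitates once Q = Ksp for that salt.
Li₃PO₄(s) ⇌ 3 Li⁺(aq) + PO₄³⁻(aq)
Ksp = [Li⁺]^3[PO₄³⁻] = [Li⁺]^3(9.4×10⁻²)
[Li⁺]^3 = 5.2×10⁻⁹ / (9.4×10⁻²) = 5.5×10⁻⁸
[Li⁺] = 3.8×10⁻³ M

3.8×10⁻³ M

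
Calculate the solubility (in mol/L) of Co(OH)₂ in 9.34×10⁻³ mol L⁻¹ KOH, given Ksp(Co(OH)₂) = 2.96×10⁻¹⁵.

Co(OH)₂(s) ⇌ Co²⁺(aq) + 2 OH⁻(aq)
With OH⁻ already at 9.34×10⁻³ mol L⁻¹ and s small, take [OH⁻] ≈ 9.34×10⁻³ mol L⁻¹ and [Co²⁺] = s.
Ksp = [Co²⁺][OH⁻]^2 = s(9.34×10⁻³)^2
s = 2.96×10⁻¹⁵ / (9.34×10⁻³)^2 = 3.39×10⁻¹¹
s = 3.39×10⁻¹¹ mol L⁻¹

3.39×10⁻¹¹ M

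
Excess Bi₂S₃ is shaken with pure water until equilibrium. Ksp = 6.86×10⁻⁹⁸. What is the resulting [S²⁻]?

4.34×10⁻²⁰ M

Bi₂S₃(s) ⇌ 2 Bi³⁺(aq) + 3 S²⁻(aq)
Call the molar solubility s, so that [Bi³⁺] = 2s and [S²⁻] = 3s.
Ksp = [Bi³⁺]^2[S²⁻]^3 = (2s)^2 · (3s)^3 = 108s^5 = 6.86×10⁻⁹⁸
s = 1.45×10⁻²⁰ mol/L
[S²⁻] = 3s = 4.34×10⁻²⁰ mol/L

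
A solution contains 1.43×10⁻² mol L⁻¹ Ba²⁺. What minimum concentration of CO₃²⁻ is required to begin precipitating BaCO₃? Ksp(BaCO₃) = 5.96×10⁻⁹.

4.17×10⁻⁷ M

Precipitation of each salt begins when its ion product equals Ksp.
BaCO₃(s) ⇌ Ba²⁺(aq) + CO₃²⁻(aq)
Ksp = [Ba²⁺][CO₃²⁻] = [CO₃²⁻](1.43×10⁻²)
[CO₃²⁻] = 5.96×10⁻⁹ / (1.43×10⁻²) = 4.17×10⁻⁷
[CO₃²⁻] = 4.17×10⁻⁷ mol L⁻¹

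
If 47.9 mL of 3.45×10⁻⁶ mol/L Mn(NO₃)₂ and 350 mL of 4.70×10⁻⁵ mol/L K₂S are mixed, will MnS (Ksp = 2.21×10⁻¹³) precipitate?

Total volume after mixing = 47.9 + 350 = 397.9 mL.
[Mn²⁺] = (3.45×10⁻⁶)(47.9)/397.9 = 4.15×10⁻⁷ mol/L
[S²⁻] = (4.70×10⁻⁵)(350)/397.9 = 4.13×10⁻⁵ mol/L
Q = [Mn²⁺][S²⁻] = 1.72×10⁻¹¹
Q = 1.72×10⁻¹¹ > Ksp = 2.21×10⁻¹³, so the solution is supersaturated and MnS precipitates.

Yes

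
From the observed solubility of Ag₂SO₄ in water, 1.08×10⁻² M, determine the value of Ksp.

Ksp = 5.04×10⁻⁶

Ag₂SO₄(s) ⇌ 2 Ag⁺(aq) + SO₄²⁻(aq)
With molar solubility s: [Ag⁺] = 2s, [SO₄²⁻] = s.
Ksp = [Ag⁺]^2[SO₄²⁻] = (2s)^2 · s = 4s^3
Ksp = 4 × (1.08×10⁻²)^3 = 5.04×10⁻⁶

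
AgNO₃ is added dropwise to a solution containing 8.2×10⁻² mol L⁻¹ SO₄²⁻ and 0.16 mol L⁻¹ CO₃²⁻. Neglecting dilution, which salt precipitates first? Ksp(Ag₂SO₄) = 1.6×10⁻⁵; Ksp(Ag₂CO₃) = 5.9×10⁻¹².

Ag₂CO₃

Precipitation begins when Q = Ksp.
For Ag₂SO₄: [Ag⁺] = (Ksp/[SO₄²⁻])^(1/2) = 1.4×10⁻² mol L⁻¹
For Ag₂CO₃: [Ag⁺] = (Ksp/[CO₃²⁻])^(1/2) = 6.1×10⁻⁶ mol L⁻¹
Ag₂CO₃ requires the lower [Ag⁺], so it precipitates first.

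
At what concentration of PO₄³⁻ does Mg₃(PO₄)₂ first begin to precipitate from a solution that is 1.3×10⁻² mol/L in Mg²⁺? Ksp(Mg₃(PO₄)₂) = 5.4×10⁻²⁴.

1.6×10⁻⁹ M

A salt starts to precipitate once the ion product Q reaches its Ksp.
Mg₃(PO₄)₂(s) ⇌ 3 Mg²⁺(aq) + 2 PO₄³⁻(aq)
Ksp = [Mg²⁺]^3[PO₄³⁻]^2 = [PO₄³⁻]^2(1.3×10⁻²)^3
[PO₄³⁻]^2 = 5.4×10⁻²⁴ / (1.3×10⁻²)^3 = 2.5×10⁻¹⁸
[PO₄³⁻] = 1.6×10⁻⁹ mol/L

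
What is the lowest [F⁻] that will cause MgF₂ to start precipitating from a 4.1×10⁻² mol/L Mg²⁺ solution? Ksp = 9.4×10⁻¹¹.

4.8×10⁻⁵ M

The threshold for precipitation is Q = Ksp.
MgF₂(s) ⇌ Mg²⁺(aq) + 2 F⁻(aq)
Ksp = [Mg²⁺][F⁻]^2 = [F⁻]^2(4.1×10⁻²)
[F⁻]^2 = 9.4×10⁻¹¹ / (4.1×10⁻²) = 2.3×10⁻⁹
[F⁻] = 4.8×10⁻⁵ mol/L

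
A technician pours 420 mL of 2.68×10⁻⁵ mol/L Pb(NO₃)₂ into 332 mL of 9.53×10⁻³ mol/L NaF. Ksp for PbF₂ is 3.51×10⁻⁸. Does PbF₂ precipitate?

After mixing, V = 420 mL + 332 mL = 752 mL.
[Pb²⁺] = (2.68×10⁻⁵)(420)/752 = 1.50×10⁻⁵ mol/L
[F⁻] = (9.53×10⁻³)(332)/752 = 4.21×10⁻³ mol/L
Q = [Pb²⁺][F⁻]^2 = 2.65×10⁻¹⁰
Q < Ksp (2.65×10⁻¹⁰ vs 3.51×10⁻⁸); the solution remains unsaturated and no precipitate forms.

No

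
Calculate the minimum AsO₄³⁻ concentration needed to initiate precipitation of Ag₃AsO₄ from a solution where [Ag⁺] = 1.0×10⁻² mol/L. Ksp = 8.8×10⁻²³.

8.8×10⁻¹⁷ M

Each salt precipitates once Q = Ksp for that salt.
Ag₃AsO₄(s) ⇌ 3 Ag⁺(aq) + AsO₄³⁻(aq)
Ksp = [Ag⁺]^3[AsO₄³⁻] = [AsO₄³⁻](1.0×10⁻²)^3
[AsO₄³⁻] = 8.8×10⁻²³ / (1.0×10⁻²)^3 = 8.8×10⁻¹⁷
[AsO₄³⁻] = 8.8×10⁻¹⁷ mol/L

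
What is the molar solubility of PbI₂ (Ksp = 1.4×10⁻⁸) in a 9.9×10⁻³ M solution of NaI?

PbI₂(s) ⇌ Pb²⁺(aq) + 2 I⁻(aq)
The solution already contains I⁻ at 9.9×10⁻³ M. Let s be the molar solubility of PbI₂.
[I⁻] ≈ 9.9×10⁻³ M (common ion dominates); [Pb²⁺] = s.
Ksp = [Pb²⁺][I⁻]^2 = s(9.9×10⁻³)^2
s = 1.4×10⁻⁸ / (9.9×10⁻³)^2 = 1.4×10⁻⁴
s = 1.4×10⁻⁴ M

1.4×10⁻⁴ M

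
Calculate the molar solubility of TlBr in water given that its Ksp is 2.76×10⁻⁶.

TlBr(s) ⇌ Tl⁺(aq) + Br⁻(aq)
For each mole of TlBr that dissolves per liter, [Tl⁺] = s and [Br⁻] = s; let s denote this solubility.
Ksp = [Tl⁺][Br⁻] = s · s = s^2
s^2 = 2.76×10⁻⁶
s = (2.76×10⁻⁶)^(1/2) = 1.66×10⁻³ M

1.66×10⁻³ M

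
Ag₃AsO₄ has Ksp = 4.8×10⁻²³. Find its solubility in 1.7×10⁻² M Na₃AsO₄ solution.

4.7×10⁻⁸ M

Ag₃AsO₄(s) ⇌ 3 Ag⁺(aq) + AsO₄³⁻(aq)
AsO₄³⁻ is already present at 1.7×10⁻² M. If s mol/L of Ag₃AsO₄ dissolves, [Ag⁺] = 3s while [AsO₄³⁻] ≈ 1.7×10⁻² M.
Ksp = [Ag⁺]^3[AsO₄³⁻] = (3s)^3(1.7×10⁻²)
(3s)^3 = 4.8×10⁻²³ / (1.7×10⁻²) = 2.8×10⁻²¹
s = 4.7×10⁻⁸ M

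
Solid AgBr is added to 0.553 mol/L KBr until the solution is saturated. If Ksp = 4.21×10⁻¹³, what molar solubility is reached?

AgBr(s) ⇌ Ag⁺(aq) + Br⁻(aq)
With Br⁻ already at 0.553 mol/L and s small, take [Br⁻] ≈ 0.553 mol/L and [Ag⁺] = s.
Ksp = [Ag⁺][Br⁻] = s(0.553)
s = 4.21×10⁻¹³ / (0.553) = 7.61×10⁻¹³
s = 7.61×10⁻¹³ mol/L

7.61×10⁻¹³ M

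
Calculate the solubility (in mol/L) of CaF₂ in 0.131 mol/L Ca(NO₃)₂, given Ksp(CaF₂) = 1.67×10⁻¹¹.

CaF₂(s) ⇌ Ca²⁺(aq) + 2 F⁻(aq)
Let s be the solubility of CaF₂ here. The common ion gives [Ca²⁺] ≈ 0.131 mol/L, and [F⁻] = 2s.
Ksp = [Ca²⁺][F⁻]^2 = (0.131)(2s)^2
(2s)^2 = 1.67×10⁻¹¹ / (0.131) = 1.27×10⁻¹⁰
s = 5.65×10⁻⁶ mol/L

5.65×10⁻⁶ M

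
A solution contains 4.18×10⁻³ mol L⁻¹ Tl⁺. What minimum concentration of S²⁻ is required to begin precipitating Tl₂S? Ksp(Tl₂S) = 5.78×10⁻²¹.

3.31×10⁻¹⁶ M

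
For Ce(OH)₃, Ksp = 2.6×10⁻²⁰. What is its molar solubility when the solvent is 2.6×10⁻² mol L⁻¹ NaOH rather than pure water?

Ce(OH)₃(s) ⇌ Ce³⁺(aq) + 3 OH⁻(aq)
Let s be the solubility of Ce(OH)₃ here. The common ion gives [OH⁻] ≈ 2.6×10⁻² mol L⁻¹, and [Ce³⁺] = s.
Ksp = [Ce³⁺][OH⁻]^3 = s(2.6×10⁻²)^3
s = 2.6×10⁻²⁰ / (2.6×10⁻²)^3 = 1.5×10⁻¹⁵
s = 1.5×10⁻¹⁵ mol L⁻¹

1.5×10⁻¹⁵ M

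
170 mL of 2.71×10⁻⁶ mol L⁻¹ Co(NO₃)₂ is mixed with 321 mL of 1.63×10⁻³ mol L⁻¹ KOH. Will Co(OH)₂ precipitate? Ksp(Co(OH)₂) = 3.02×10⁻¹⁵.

After mixing, V = 170 mL + 321 mL = 491 mL.
[Co²⁺] = (2.71×10⁻⁶)(170)/491 = 9.38×10⁻⁷ mol L⁻¹
[OH⁻] = (1.63×10⁻³)(321)/491 = 1.07×10⁻³ mol L⁻¹
Q = [Co²⁺][OH⁻]^2 = 1.07×10⁻¹²
Since Q (1.07×10⁻¹²) exceeds Ksp (3.02×10⁻¹⁵), Co(OH)₂ will precipitate.

Yes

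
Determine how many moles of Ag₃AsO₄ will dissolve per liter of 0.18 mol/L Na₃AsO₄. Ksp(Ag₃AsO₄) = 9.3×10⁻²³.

2.7×10⁻⁸ M

Ag₃AsO₄(s) ⇌ 3 Ag⁺(aq) + AsO₄³⁻(aq)
With AsO₄³⁻ already at 0.18 mol/L and s small, take [AsO₄³⁻] ≈ 0.18 mol/L and [Ag⁺] = 3s.
Ksp = [Ag⁺]^3[AsO₄³⁻] = (3s)^3(0.18)
(3s)^3 = 9.3×10⁻²³ / (0.18) = 5.2×10⁻²²
s = 2.7×10⁻⁸ mol/L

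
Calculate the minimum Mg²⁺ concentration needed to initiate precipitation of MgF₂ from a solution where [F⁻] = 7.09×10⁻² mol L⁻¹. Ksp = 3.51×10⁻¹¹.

6.98×10⁻⁹ M

The threshold for precipitation is Q = Ksp.
MgF₂(s) ⇌ Mg²⁺(aq) + 2 F⁻(aq)
Ksp = [Mg²⁺][F⁻]^2 = [Mg²⁺](7.09×10⁻²)^2
[Mg²⁺] = 3.51×10⁻¹¹ / (7.09×10⁻²)^2 = 6.98×10⁻⁹
[Mg²⁺] = 6.98×10⁻⁹ mol L⁻¹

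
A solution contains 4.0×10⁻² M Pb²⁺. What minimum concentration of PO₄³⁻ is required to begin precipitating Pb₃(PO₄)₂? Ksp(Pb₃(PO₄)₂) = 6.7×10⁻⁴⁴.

3.2×10⁻²⁰ M

The threshold for precipitation is Q = Ksp.
Pb₃(PO₄)₂(s) ⇌ 3 Pb²⁺(aq) + 2 PO₄³⁻(aq)
Ksp = [Pb²⁺]^3[PO₄³⁻]^2 = [PO₄³⁻]^2(4.0×10⁻²)^3
[PO₄³⁻]^2 = 6.7×10⁻⁴⁴ / (4.0×10⁻²)^3 = 1.0×10⁻³⁹
[PO₄³⁻] = 3.2×10⁻²⁰ M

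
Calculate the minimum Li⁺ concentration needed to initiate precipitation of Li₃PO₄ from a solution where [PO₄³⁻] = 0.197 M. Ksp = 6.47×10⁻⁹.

3.20×10⁻³ M

Each salt precipitates once Q = Ksp for that salt.
Li₃PO₄(s) ⇌ 3 Li⁺(aq) + PO₄³⁻(aq)
Ksp = [Li⁺]^3[PO₄³⁻] = [Li⁺]^3(0.197)
[Li⁺]^3 = 6.47×10⁻⁹ / (0.197) = 3.28×10⁻⁸
[Li⁺] = 3.20×10⁻³ M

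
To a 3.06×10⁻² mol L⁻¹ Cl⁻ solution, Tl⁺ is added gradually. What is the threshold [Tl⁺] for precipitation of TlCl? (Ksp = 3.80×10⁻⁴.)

Precipitation of each salt begins when its ion product equals Ksp.
TlCl(s) ⇌ Tl⁺(aq) + Cl⁻(aq)
Ksp = [Tl⁺][Cl⁻] = [Tl⁺](3.06×10⁻²)
[Tl⁺] = 3.80×10⁻⁴ / (3.06×10⁻²) = 1.24×10⁻²
[Tl⁺] = 1.24×10⁻² mol L⁻¹

1.24×10⁻² M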